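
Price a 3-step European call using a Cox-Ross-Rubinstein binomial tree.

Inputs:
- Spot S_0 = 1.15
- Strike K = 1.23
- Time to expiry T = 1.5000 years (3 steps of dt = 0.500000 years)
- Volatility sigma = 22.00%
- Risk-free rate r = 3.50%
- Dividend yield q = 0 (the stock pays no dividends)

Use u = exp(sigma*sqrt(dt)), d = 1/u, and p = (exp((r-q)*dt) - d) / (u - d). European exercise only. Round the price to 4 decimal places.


Answer: Price = V(0,0) = 0.1213

Derivation:
dt = T/N = 0.500000
u = exp(sigma*sqrt(dt)) = 1.168316; d = 1/u = 0.855933
p = (exp((r-q)*dt) - d) / (u - d) = 0.517701
Discount per step: exp(-r*dt) = 0.982652
Stock lattice S(k, i) with i counting down-moves:
  k=0: S(0,0) = 1.1500
  k=1: S(1,0) = 1.3436; S(1,1) = 0.9843
  k=2: S(2,0) = 1.5697; S(2,1) = 1.1500; S(2,2) = 0.8425
  k=3: S(3,0) = 1.8339; S(3,1) = 1.3436; S(3,2) = 0.9843; S(3,3) = 0.7211
Terminal payoffs V(N, i) = max(S_T - K, 0):
  V(3,0) = 0.603914; V(3,1) = 0.113564; V(3,2) = 0.000000; V(3,3) = 0.000000
Backward induction: V(k, i) = exp(-r*dt) * [p * V(k+1, i) + (1-p) * V(k+1, i+1)].
  V(2,0) = exp(-r*dt) * [p*0.603914 + (1-p)*0.113564] = 0.361045
  V(2,1) = exp(-r*dt) * [p*0.113564 + (1-p)*0.000000] = 0.057772
  V(2,2) = exp(-r*dt) * [p*0.000000 + (1-p)*0.000000] = 0.000000
  V(1,0) = exp(-r*dt) * [p*0.361045 + (1-p)*0.057772] = 0.211051
  V(1,1) = exp(-r*dt) * [p*0.057772 + (1-p)*0.000000] = 0.029390
  V(0,0) = exp(-r*dt) * [p*0.211051 + (1-p)*0.029390] = 0.121295


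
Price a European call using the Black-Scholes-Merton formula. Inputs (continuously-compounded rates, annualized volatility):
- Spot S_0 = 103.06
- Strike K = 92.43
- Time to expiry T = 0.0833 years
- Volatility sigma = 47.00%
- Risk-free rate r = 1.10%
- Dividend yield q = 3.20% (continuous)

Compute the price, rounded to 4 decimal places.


Answer: Price = 12.0561

Derivation:
d1 = (ln(S/K) + (r - q + 0.5*sigma^2) * T) / (sigma * sqrt(T)) = 0.85743293
d2 = d1 - sigma * sqrt(T) = 0.72178275
exp(-rT) = 0.99908412; exp(-qT) = 0.99733795
C = S_0 * exp(-qT) * N(d1) - K * exp(-rT) * N(d2)
N(d1) = 0.80439717; N(d2) = 0.76478597
C = 103.0600 * 0.99733795 * 0.80439717 - 92.4300 * 0.99908412 * 0.76478597 = 12.0561


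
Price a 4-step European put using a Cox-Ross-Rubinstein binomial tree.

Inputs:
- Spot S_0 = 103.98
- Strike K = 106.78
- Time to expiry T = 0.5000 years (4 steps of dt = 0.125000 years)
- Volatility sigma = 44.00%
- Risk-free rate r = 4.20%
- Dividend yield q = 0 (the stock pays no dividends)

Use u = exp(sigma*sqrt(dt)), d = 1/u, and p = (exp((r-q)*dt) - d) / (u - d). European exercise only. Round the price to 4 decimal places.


Answer: Price = V(0,0) = 12.8773

Derivation:
dt = T/N = 0.125000
u = exp(sigma*sqrt(dt)) = 1.168316; d = 1/u = 0.855933
p = (exp((r-q)*dt) - d) / (u - d) = 0.478038
Discount per step: exp(-r*dt) = 0.994764
Stock lattice S(k, i) with i counting down-moves:
  k=0: S(0,0) = 103.9800
  k=1: S(1,0) = 121.4815; S(1,1) = 88.9999
  k=2: S(2,0) = 141.9288; S(2,1) = 103.9800; S(2,2) = 76.1779
  k=3: S(3,0) = 165.8177; S(3,1) = 121.4815; S(3,2) = 88.9999; S(3,3) = 65.2032
  k=4: S(4,0) = 193.7275; S(4,1) = 141.9288; S(4,2) = 103.9800; S(4,3) = 76.1779; S(4,4) = 55.8095
Terminal payoffs V(N, i) = max(K - S_T, 0):
  V(4,0) = 0.000000; V(4,1) = 0.000000; V(4,2) = 2.800000; V(4,3) = 30.602085; V(4,4) = 50.970472
Backward induction: V(k, i) = exp(-r*dt) * [p * V(k+1, i) + (1-p) * V(k+1, i+1)].
  V(3,0) = exp(-r*dt) * [p*0.000000 + (1-p)*0.000000] = 0.000000
  V(3,1) = exp(-r*dt) * [p*0.000000 + (1-p)*2.800000] = 1.453841
  V(3,2) = exp(-r*dt) * [p*2.800000 + (1-p)*30.602085] = 17.220989
  V(3,3) = exp(-r*dt) * [p*30.602085 + (1-p)*50.970472] = 41.017703
  V(2,0) = exp(-r*dt) * [p*0.000000 + (1-p)*1.453841] = 0.754877
  V(2,1) = exp(-r*dt) * [p*1.453841 + (1-p)*17.220989] = 9.632990
  V(2,2) = exp(-r*dt) * [p*17.220989 + (1-p)*41.017703] = 29.486761
  V(1,0) = exp(-r*dt) * [p*0.754877 + (1-p)*9.632990] = 5.360698
  V(1,1) = exp(-r*dt) * [p*9.632990 + (1-p)*29.486761] = 19.891204
  V(0,0) = exp(-r*dt) * [p*5.360698 + (1-p)*19.891204] = 12.877289


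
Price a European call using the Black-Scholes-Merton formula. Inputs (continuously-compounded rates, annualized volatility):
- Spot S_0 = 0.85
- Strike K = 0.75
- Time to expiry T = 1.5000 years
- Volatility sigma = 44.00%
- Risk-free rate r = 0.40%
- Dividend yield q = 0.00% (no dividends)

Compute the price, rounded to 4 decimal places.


d1 = (ln(S/K) + (r - q + 0.5*sigma^2) * T) / (sigma * sqrt(T)) = 0.51283991
d2 = d1 - sigma * sqrt(T) = -0.02604783
exp(-rT) = 0.99401796; exp(-qT) = 1.00000000
C = S_0 * exp(-qT) * N(d1) - K * exp(-rT) * N(d2)
N(d1) = 0.69596835; N(d2) = 0.48960959
C = 0.8500 * 1.00000000 * 0.69596835 - 0.7500 * 0.99401796 * 0.48960959 = 0.2266

Answer: Price = 0.2266


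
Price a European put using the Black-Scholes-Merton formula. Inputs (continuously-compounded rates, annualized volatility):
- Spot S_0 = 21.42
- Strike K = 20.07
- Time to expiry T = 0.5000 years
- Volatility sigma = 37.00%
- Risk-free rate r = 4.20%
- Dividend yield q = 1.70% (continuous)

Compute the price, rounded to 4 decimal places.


Answer: Price = 1.4274

Derivation:
d1 = (ln(S/K) + (r - q + 0.5*sigma^2) * T) / (sigma * sqrt(T)) = 0.42741319
d2 = d1 - sigma * sqrt(T) = 0.16578368
exp(-rT) = 0.97921896; exp(-qT) = 0.99153602
P = K * exp(-rT) * N(-d2) - S_0 * exp(-qT) * N(-d1)
N(-d1) = 0.33453920; N(-d2) = 0.43416360
P = 20.0700 * 0.97921896 * 0.43416360 - 21.4200 * 0.99153602 * 0.33453920 = 1.4274


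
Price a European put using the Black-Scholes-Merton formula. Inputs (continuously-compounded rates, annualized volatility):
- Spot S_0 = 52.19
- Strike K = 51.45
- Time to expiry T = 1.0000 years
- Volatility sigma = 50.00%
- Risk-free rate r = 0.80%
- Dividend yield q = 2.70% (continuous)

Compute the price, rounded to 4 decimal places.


Answer: Price = 10.1728

Derivation:
d1 = (ln(S/K) + (r - q + 0.5*sigma^2) * T) / (sigma * sqrt(T)) = 0.24056089
d2 = d1 - sigma * sqrt(T) = -0.25943911
exp(-rT) = 0.99203191; exp(-qT) = 0.97336124
P = K * exp(-rT) * N(-d2) - S_0 * exp(-qT) * N(-d1)
N(-d1) = 0.40494773; N(-d2) = 0.60235177
P = 51.4500 * 0.99203191 * 0.60235177 - 52.1900 * 0.97336124 * 0.40494773 = 10.1728


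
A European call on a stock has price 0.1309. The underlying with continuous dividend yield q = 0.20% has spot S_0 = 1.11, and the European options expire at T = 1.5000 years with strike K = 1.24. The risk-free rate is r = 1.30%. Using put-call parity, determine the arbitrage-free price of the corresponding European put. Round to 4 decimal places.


Answer: Put price = 0.2403

Derivation:
Put-call parity: C - P = S_0 * exp(-qT) - K * exp(-rT).
S_0 * exp(-qT) = 1.1100 * 0.99700450 = 1.10667499
K * exp(-rT) = 1.2400 * 0.98068890 = 1.21605423
P = C - S*exp(-qT) + K*exp(-rT)
P = 0.1309 - 1.10667499 + 1.21605423 = 0.2403


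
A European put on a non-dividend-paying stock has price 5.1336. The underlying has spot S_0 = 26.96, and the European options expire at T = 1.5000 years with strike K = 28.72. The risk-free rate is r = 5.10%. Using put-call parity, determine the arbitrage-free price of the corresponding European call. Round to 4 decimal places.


Answer: Call price = 5.4887

Derivation:
Put-call parity: C - P = S_0 * exp(-qT) - K * exp(-rT).
S_0 * exp(-qT) = 26.9600 * 1.00000000 = 26.96000000
K * exp(-rT) = 28.7200 * 0.92635291 = 26.60485570
C = P + S*exp(-qT) - K*exp(-rT)
C = 5.1336 + 26.96000000 - 26.60485570 = 5.4887


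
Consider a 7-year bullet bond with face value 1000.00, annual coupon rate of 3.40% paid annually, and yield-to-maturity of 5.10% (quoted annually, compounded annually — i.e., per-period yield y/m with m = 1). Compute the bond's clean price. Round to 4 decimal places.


Coupon per period c = face * coupon_rate / m = 34.000000
Periods per year m = 1; per-period yield y/m = 0.051000
Number of cashflows N = 7
Cashflows (t years, CF_t, discount factor 1/(1+y/m)^(m*t), PV):
  t = 1.0000: CF_t = 34.000000, DF = 0.951475, PV = 32.350143
  t = 2.0000: CF_t = 34.000000, DF = 0.905304, PV = 30.780345
  t = 3.0000: CF_t = 34.000000, DF = 0.861374, PV = 29.286722
  t = 4.0000: CF_t = 34.000000, DF = 0.819576, PV = 27.865578
  t = 5.0000: CF_t = 34.000000, DF = 0.779806, PV = 26.513395
  t = 6.0000: CF_t = 34.000000, DF = 0.741965, PV = 25.226827
  t = 7.0000: CF_t = 1034.000000, DF = 0.705961, PV = 729.964142
Price P = sum_t PV_t = 901.987151

Answer: Price = 901.9872


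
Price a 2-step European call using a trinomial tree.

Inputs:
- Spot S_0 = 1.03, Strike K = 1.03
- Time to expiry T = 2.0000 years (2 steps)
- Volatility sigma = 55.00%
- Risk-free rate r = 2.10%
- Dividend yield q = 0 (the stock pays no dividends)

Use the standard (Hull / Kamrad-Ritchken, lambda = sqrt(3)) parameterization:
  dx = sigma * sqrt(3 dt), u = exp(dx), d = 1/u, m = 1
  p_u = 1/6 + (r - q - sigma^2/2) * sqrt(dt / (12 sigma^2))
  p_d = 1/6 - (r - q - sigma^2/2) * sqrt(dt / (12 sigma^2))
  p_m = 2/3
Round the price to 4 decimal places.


Answer: Price = V(0,0) = 0.2608

Derivation:
dt = T/N = 1.000000; dx = sigma*sqrt(3*dt) = 0.952628
u = exp(dx) = 2.592514; d = 1/u = 0.385726
p_u = 0.098303, p_m = 0.666667, p_d = 0.235030
Discount per step: exp(-r*dt) = 0.979219
Stock lattice S(k, j) with j the centered position index:
  k=0: S(0,+0) = 1.0300
  k=1: S(1,-1) = 0.3973; S(1,+0) = 1.0300; S(1,+1) = 2.6703
  k=2: S(2,-2) = 0.1532; S(2,-1) = 0.3973; S(2,+0) = 1.0300; S(2,+1) = 2.6703; S(2,+2) = 6.9228
Terminal payoffs V(N, j) = max(S_T - K, 0):
  V(2,-2) = 0.000000; V(2,-1) = 0.000000; V(2,+0) = 0.000000; V(2,+1) = 1.640289; V(2,+2) = 5.892761
Backward induction: V(k, j) = exp(-r*dt) * [p_u * V(k+1, j+1) + p_m * V(k+1, j) + p_d * V(k+1, j-1)]
  V(1,-1) = exp(-r*dt) * [p_u*0.000000 + p_m*0.000000 + p_d*0.000000] = 0.000000
  V(1,+0) = exp(-r*dt) * [p_u*1.640289 + p_m*0.000000 + p_d*0.000000] = 0.157895
  V(1,+1) = exp(-r*dt) * [p_u*5.892761 + p_m*1.640289 + p_d*0.000000] = 1.638040
  V(0,+0) = exp(-r*dt) * [p_u*1.638040 + p_m*0.157895 + p_d*0.000000] = 0.260754


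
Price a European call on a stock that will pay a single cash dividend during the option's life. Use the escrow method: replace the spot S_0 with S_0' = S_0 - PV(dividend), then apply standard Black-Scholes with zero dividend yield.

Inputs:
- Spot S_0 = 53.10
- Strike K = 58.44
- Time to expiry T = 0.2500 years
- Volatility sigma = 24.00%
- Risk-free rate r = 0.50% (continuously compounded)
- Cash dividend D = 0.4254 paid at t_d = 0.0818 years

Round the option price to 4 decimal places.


Answer: Price = 0.7242

Derivation:
PV(D) = D * exp(-r * t_d) = 0.4254 * 0.99959108 = 0.42522605
S_0' = S_0 - PV(D) = 53.1000 - 0.42522605 = 52.67477395
d1 = (ln(S_0'/K) + (r + sigma^2/2)*T) / (sigma*sqrt(T)) = -0.79511599
d2 = d1 - sigma*sqrt(T) = -0.91511599
exp(-rT) = 0.99875078
N(d1) = 0.21327302; N(d2) = 0.18006537
C = S_0' * N(d1) - K * exp(-rT) * N(d2) = 52.67477395 * 0.21327302 - 58.4400 * 0.99875078 * 0.18006537 = 0.7242


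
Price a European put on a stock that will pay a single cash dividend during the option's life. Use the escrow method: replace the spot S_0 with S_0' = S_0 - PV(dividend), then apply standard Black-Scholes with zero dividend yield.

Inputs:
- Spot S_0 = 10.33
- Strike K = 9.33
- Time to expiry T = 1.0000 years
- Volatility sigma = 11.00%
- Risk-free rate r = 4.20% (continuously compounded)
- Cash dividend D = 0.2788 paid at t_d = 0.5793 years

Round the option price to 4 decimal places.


Answer: Price = 0.0767

Derivation:
PV(D) = D * exp(-r * t_d) = 0.2788 * 0.97596300 = 0.27209849
S_0' = S_0 - PV(D) = 10.3300 - 0.27209849 = 10.05790151
d1 = (ln(S_0'/K) + (r + sigma^2/2)*T) / (sigma*sqrt(T)) = 1.11975937
d2 = d1 - sigma*sqrt(T) = 1.00975937
exp(-rT) = 0.95886978
N(-d1) = 0.13140816; N(-d2) = 0.15630529
P = K * exp(-rT) * N(-d2) - S_0' * N(-d1) = 9.3300 * 0.95886978 * 0.15630529 - 10.05790151 * 0.13140816 = 0.0767


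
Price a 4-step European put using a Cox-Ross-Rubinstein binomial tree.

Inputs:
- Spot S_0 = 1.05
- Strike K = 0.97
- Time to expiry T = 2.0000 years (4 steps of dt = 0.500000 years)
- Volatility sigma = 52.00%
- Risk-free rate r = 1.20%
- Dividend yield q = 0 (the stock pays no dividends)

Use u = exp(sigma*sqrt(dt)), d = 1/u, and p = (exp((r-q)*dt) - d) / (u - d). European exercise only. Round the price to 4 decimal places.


dt = T/N = 0.500000
u = exp(sigma*sqrt(dt)) = 1.444402; d = 1/u = 0.692328
p = (exp((r-q)*dt) - d) / (u - d) = 0.417100
Discount per step: exp(-r*dt) = 0.994018
Stock lattice S(k, i) with i counting down-moves:
  k=0: S(0,0) = 1.0500
  k=1: S(1,0) = 1.5166; S(1,1) = 0.7269
  k=2: S(2,0) = 2.1906; S(2,1) = 1.0500; S(2,2) = 0.5033
  k=3: S(3,0) = 3.1641; S(3,1) = 1.5166; S(3,2) = 0.7269; S(3,3) = 0.3484
  k=4: S(4,0) = 4.5703; S(4,1) = 2.1906; S(4,2) = 1.0500; S(4,3) = 0.5033; S(4,4) = 0.2412
Terminal payoffs V(N, i) = max(K - S_T, 0):
  V(4,0) = 0.000000; V(4,1) = 0.000000; V(4,2) = 0.000000; V(4,3) = 0.466716; V(4,4) = 0.728767
Backward induction: V(k, i) = exp(-r*dt) * [p * V(k+1, i) + (1-p) * V(k+1, i+1)].
  V(3,0) = exp(-r*dt) * [p*0.000000 + (1-p)*0.000000] = 0.000000
  V(3,1) = exp(-r*dt) * [p*0.000000 + (1-p)*0.000000] = 0.000000
  V(3,2) = exp(-r*dt) * [p*0.000000 + (1-p)*0.466716] = 0.270421
  V(3,3) = exp(-r*dt) * [p*0.466716 + (1-p)*0.728767] = 0.615760
  V(2,0) = exp(-r*dt) * [p*0.000000 + (1-p)*0.000000] = 0.000000
  V(2,1) = exp(-r*dt) * [p*0.000000 + (1-p)*0.270421] = 0.156686
  V(2,2) = exp(-r*dt) * [p*0.270421 + (1-p)*0.615760] = 0.468897
  V(1,0) = exp(-r*dt) * [p*0.000000 + (1-p)*0.156686] = 0.090786
  V(1,1) = exp(-r*dt) * [p*0.156686 + (1-p)*0.468897] = 0.336648
  V(0,0) = exp(-r*dt) * [p*0.090786 + (1-p)*0.336648] = 0.232699

Answer: Price = V(0,0) = 0.2327


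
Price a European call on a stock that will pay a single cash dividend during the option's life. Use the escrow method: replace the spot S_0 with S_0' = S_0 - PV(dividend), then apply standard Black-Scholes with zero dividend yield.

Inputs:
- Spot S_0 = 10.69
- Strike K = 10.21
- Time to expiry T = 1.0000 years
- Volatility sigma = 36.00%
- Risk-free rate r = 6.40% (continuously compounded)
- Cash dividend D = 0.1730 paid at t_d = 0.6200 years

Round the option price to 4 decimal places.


Answer: Price = 1.9574

Derivation:
PV(D) = D * exp(-r * t_d) = 0.1730 * 0.96109694 = 0.16626977
S_0' = S_0 - PV(D) = 10.6900 - 0.16626977 = 10.52373023
d1 = (ln(S_0'/K) + (r + sigma^2/2)*T) / (sigma*sqrt(T)) = 0.44184749
d2 = d1 - sigma*sqrt(T) = 0.08184749
exp(-rT) = 0.93800500
N(d1) = 0.67070022; N(d2) = 0.53261600
C = S_0' * N(d1) - K * exp(-rT) * N(d2) = 10.52373023 * 0.67070022 - 10.2100 * 0.93800500 * 0.53261600 = 1.9574


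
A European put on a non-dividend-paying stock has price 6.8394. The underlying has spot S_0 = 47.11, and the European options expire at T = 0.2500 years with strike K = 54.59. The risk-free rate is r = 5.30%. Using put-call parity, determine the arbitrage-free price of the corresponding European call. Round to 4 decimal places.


Answer: Call price = 0.0779

Derivation:
Put-call parity: C - P = S_0 * exp(-qT) - K * exp(-rT).
S_0 * exp(-qT) = 47.1100 * 1.00000000 = 47.11000000
K * exp(-rT) = 54.5900 * 0.98683739 = 53.87145338
C = P + S*exp(-qT) - K*exp(-rT)
C = 6.8394 + 47.11000000 - 53.87145338 = 0.0779


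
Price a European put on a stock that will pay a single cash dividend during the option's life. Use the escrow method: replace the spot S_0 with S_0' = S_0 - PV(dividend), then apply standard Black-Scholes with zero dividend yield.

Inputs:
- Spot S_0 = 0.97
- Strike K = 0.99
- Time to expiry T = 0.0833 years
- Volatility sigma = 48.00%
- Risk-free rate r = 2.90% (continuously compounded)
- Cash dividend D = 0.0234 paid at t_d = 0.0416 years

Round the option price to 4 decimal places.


Answer: Price = 0.0764

Derivation:
PV(D) = D * exp(-r * t_d) = 0.0234 * 0.99879433 = 0.02337179
S_0' = S_0 - PV(D) = 0.9700 - 0.02337179 = 0.94662821
d1 = (ln(S_0'/K) + (r + sigma^2/2)*T) / (sigma*sqrt(T)) = -0.23666469
d2 = d1 - sigma*sqrt(T) = -0.37520104
exp(-rT) = 0.99758722
N(-d1) = 0.59354153; N(-d2) = 0.64624452
P = K * exp(-rT) * N(-d2) - S_0' * N(-d1) = 0.9900 * 0.99758722 * 0.64624452 - 0.94662821 * 0.59354153 = 0.0764


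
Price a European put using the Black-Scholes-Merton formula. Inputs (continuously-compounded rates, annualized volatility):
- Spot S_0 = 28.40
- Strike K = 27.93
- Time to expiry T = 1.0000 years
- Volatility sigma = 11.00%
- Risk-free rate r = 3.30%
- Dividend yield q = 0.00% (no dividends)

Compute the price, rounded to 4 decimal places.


d1 = (ln(S/K) + (r - q + 0.5*sigma^2) * T) / (sigma * sqrt(T)) = 0.50670696
d2 = d1 - sigma * sqrt(T) = 0.39670696
exp(-rT) = 0.96753856; exp(-qT) = 1.00000000
P = K * exp(-rT) * N(-d2) - S_0 * exp(-qT) * N(-d1)
N(-d1) = 0.30618022; N(-d2) = 0.34579178
P = 27.9300 * 0.96753856 * 0.34579178 - 28.4000 * 1.00000000 * 0.30618022 = 0.6489

Answer: Price = 0.6489


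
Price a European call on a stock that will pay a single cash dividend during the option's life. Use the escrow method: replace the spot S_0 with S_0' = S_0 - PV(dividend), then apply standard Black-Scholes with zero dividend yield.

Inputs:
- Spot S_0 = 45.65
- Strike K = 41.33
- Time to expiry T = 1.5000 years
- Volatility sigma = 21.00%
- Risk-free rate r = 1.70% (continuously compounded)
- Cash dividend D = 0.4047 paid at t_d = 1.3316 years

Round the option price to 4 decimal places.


Answer: Price = 7.2954

Derivation:
PV(D) = D * exp(-r * t_d) = 0.4047 * 0.97761710 = 0.39564164
S_0' = S_0 - PV(D) = 45.6500 - 0.39564164 = 45.25435836
d1 = (ln(S_0'/K) + (r + sigma^2/2)*T) / (sigma*sqrt(T)) = 0.58043324
d2 = d1 - sigma*sqrt(T) = 0.32323682
exp(-rT) = 0.97482238
N(d1) = 0.71918875; N(d2) = 0.62674205
C = S_0' * N(d1) - K * exp(-rT) * N(d2) = 45.25435836 * 0.71918875 - 41.3300 * 0.97482238 * 0.62674205 = 7.2954


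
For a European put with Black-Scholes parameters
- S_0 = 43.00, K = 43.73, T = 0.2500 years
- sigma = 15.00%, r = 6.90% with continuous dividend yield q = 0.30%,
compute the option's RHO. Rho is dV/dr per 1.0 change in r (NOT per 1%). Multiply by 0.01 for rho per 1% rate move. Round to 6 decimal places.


d1 = 0.0330433369; d2 = -0.0419566631
phi(d1) = 0.3987245449; exp(-qT) = 0.9992502812; exp(-rT) = 0.9828979294
N(-d2) = 0.5167333772
Rho = -K*T*exp(-rT)*N(-d2) = -43.7300 * 0.2500 * 0.9828979294 * 0.5167333772 = -5.552575

Answer: Rho = -5.552575


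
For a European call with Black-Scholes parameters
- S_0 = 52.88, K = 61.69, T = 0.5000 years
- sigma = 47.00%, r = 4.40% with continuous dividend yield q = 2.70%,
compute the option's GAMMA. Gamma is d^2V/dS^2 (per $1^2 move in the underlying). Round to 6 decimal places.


d1 = -0.2719251272; d2 = -0.6042653144
phi(d1) = 0.3844620592; exp(-qT) = 0.9865907163; exp(-rT) = 0.9782402351
Gamma = exp(-qT) * phi(d1) / (S * sigma * sqrt(T)) = 0.9865907163 * 0.3844620592 / (52.8800 * 0.4700 * 0.7071067812) = 0.021583

Answer: Gamma = 0.021583


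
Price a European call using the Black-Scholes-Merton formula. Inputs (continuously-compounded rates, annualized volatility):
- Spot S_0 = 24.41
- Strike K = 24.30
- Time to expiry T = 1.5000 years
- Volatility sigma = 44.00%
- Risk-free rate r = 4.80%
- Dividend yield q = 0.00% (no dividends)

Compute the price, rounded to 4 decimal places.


d1 = (ln(S/K) + (r - q + 0.5*sigma^2) * T) / (sigma * sqrt(T)) = 0.41143362
d2 = d1 - sigma * sqrt(T) = -0.12745413
exp(-rT) = 0.93053090; exp(-qT) = 1.00000000
C = S_0 * exp(-qT) * N(d1) - K * exp(-rT) * N(d2)
N(d1) = 0.65962270; N(d2) = 0.44929049
C = 24.4100 * 1.00000000 * 0.65962270 - 24.3000 * 0.93053090 * 0.44929049 = 5.9421

Answer: Price = 5.9421


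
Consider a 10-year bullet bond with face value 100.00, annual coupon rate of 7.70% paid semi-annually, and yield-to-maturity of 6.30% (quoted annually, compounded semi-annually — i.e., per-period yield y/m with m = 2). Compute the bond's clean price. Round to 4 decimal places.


Answer: Price = 110.2713

Derivation:
Coupon per period c = face * coupon_rate / m = 3.850000
Periods per year m = 2; per-period yield y/m = 0.031500
Number of cashflows N = 20
Cashflows (t years, CF_t, discount factor 1/(1+y/m)^(m*t), PV):
  t = 0.5000: CF_t = 3.850000, DF = 0.969462, PV = 3.732429
  t = 1.0000: CF_t = 3.850000, DF = 0.939856, PV = 3.618447
  t = 1.5000: CF_t = 3.850000, DF = 0.911155, PV = 3.507947
  t = 2.0000: CF_t = 3.850000, DF = 0.883330, PV = 3.400821
  t = 2.5000: CF_t = 3.850000, DF = 0.856355, PV = 3.296967
  t = 3.0000: CF_t = 3.850000, DF = 0.830204, PV = 3.196284
  t = 3.5000: CF_t = 3.850000, DF = 0.804851, PV = 3.098676
  t = 4.0000: CF_t = 3.850000, DF = 0.780272, PV = 3.004048
  t = 4.5000: CF_t = 3.850000, DF = 0.756444, PV = 2.912310
  t = 5.0000: CF_t = 3.850000, DF = 0.733344, PV = 2.823374
  t = 5.5000: CF_t = 3.850000, DF = 0.710949, PV = 2.737154
  t = 6.0000: CF_t = 3.850000, DF = 0.689238, PV = 2.653566
  t = 6.5000: CF_t = 3.850000, DF = 0.668190, PV = 2.572532
  t = 7.0000: CF_t = 3.850000, DF = 0.647785, PV = 2.493971
  t = 7.5000: CF_t = 3.850000, DF = 0.628003, PV = 2.417810
  t = 8.0000: CF_t = 3.850000, DF = 0.608825, PV = 2.343975
  t = 8.5000: CF_t = 3.850000, DF = 0.590232, PV = 2.272395
  t = 9.0000: CF_t = 3.850000, DF = 0.572208, PV = 2.203000
  t = 9.5000: CF_t = 3.850000, DF = 0.554734, PV = 2.135725
  t = 10.0000: CF_t = 103.850000, DF = 0.537793, PV = 55.849830
Price P = sum_t PV_t = 110.271261


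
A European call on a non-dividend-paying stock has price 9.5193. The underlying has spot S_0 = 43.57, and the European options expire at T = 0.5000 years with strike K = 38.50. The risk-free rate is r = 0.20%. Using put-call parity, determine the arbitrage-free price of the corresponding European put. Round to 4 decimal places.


Answer: Put price = 4.4108

Derivation:
Put-call parity: C - P = S_0 * exp(-qT) - K * exp(-rT).
S_0 * exp(-qT) = 43.5700 * 1.00000000 = 43.57000000
K * exp(-rT) = 38.5000 * 0.99900050 = 38.46151924
P = C - S*exp(-qT) + K*exp(-rT)
P = 9.5193 - 43.57000000 + 38.46151924 = 4.4108


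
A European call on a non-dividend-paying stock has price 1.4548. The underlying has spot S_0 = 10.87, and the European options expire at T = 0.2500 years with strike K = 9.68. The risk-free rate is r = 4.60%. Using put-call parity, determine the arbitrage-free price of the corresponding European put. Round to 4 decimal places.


Put-call parity: C - P = S_0 * exp(-qT) - K * exp(-rT).
S_0 * exp(-qT) = 10.8700 * 1.00000000 = 10.87000000
K * exp(-rT) = 9.6800 * 0.98856587 = 9.56931764
P = C - S*exp(-qT) + K*exp(-rT)
P = 1.4548 - 10.87000000 + 9.56931764 = 0.1541

Answer: Put price = 0.1541


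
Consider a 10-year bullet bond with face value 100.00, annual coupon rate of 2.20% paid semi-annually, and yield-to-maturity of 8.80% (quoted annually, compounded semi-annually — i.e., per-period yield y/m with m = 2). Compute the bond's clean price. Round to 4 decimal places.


Answer: Price = 56.6994

Derivation:
Coupon per period c = face * coupon_rate / m = 1.100000
Periods per year m = 2; per-period yield y/m = 0.044000
Number of cashflows N = 20
Cashflows (t years, CF_t, discount factor 1/(1+y/m)^(m*t), PV):
  t = 0.5000: CF_t = 1.100000, DF = 0.957854, PV = 1.053640
  t = 1.0000: CF_t = 1.100000, DF = 0.917485, PV = 1.009234
  t = 1.5000: CF_t = 1.100000, DF = 0.878817, PV = 0.966699
  t = 2.0000: CF_t = 1.100000, DF = 0.841779, PV = 0.925957
  t = 2.5000: CF_t = 1.100000, DF = 0.806302, PV = 0.886932
  t = 3.0000: CF_t = 1.100000, DF = 0.772320, PV = 0.849551
  t = 3.5000: CF_t = 1.100000, DF = 0.739770, PV = 0.813747
  t = 4.0000: CF_t = 1.100000, DF = 0.708592, PV = 0.779451
  t = 4.5000: CF_t = 1.100000, DF = 0.678728, PV = 0.746600
  t = 5.0000: CF_t = 1.100000, DF = 0.650122, PV = 0.715134
  t = 5.5000: CF_t = 1.100000, DF = 0.622722, PV = 0.684995
  t = 6.0000: CF_t = 1.100000, DF = 0.596477, PV = 0.656125
  t = 6.5000: CF_t = 1.100000, DF = 0.571339, PV = 0.628472
  t = 7.0000: CF_t = 1.100000, DF = 0.547259, PV = 0.601985
  t = 7.5000: CF_t = 1.100000, DF = 0.524195, PV = 0.576614
  t = 8.0000: CF_t = 1.100000, DF = 0.502102, PV = 0.552312
  t = 8.5000: CF_t = 1.100000, DF = 0.480941, PV = 0.529035
  t = 9.0000: CF_t = 1.100000, DF = 0.460671, PV = 0.506738
  t = 9.5000: CF_t = 1.100000, DF = 0.441256, PV = 0.485381
  t = 10.0000: CF_t = 101.100000, DF = 0.422659, PV = 42.730816
Price P = sum_t PV_t = 56.699418


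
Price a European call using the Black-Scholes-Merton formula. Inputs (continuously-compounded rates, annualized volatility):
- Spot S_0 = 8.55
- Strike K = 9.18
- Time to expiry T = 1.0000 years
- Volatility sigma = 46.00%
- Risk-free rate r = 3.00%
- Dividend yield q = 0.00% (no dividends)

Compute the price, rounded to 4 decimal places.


d1 = (ln(S/K) + (r - q + 0.5*sigma^2) * T) / (sigma * sqrt(T)) = 0.14066104
d2 = d1 - sigma * sqrt(T) = -0.31933896
exp(-rT) = 0.97044553; exp(-qT) = 1.00000000
C = S_0 * exp(-qT) * N(d1) - K * exp(-rT) * N(d2)
N(d1) = 0.55593114; N(d2) = 0.37473475
C = 8.5500 * 1.00000000 * 0.55593114 - 9.1800 * 0.97044553 * 0.37473475 = 1.4148

Answer: Price = 1.4148


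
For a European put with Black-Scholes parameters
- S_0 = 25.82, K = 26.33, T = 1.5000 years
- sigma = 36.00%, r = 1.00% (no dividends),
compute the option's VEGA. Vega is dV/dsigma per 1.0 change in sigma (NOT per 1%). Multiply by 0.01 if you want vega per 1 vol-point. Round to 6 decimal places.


Answer: Vega = 12.340293

Derivation:
d1 = 0.2101127211; d2 = -0.2307954326
phi(d1) = 0.3902326376; exp(-qT) = 1.0000000000; exp(-rT) = 0.9851119396
Vega = S * exp(-qT) * phi(d1) * sqrt(T) = 25.8200 * 1.0000000000 * 0.3902326376 * 1.2247448714 = 12.340293


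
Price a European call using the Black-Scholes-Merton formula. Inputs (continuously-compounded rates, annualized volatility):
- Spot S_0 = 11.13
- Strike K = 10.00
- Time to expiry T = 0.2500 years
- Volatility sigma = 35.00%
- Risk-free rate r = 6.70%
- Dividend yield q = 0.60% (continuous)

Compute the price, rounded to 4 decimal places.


Answer: Price = 1.5407

Derivation:
d1 = (ln(S/K) + (r - q + 0.5*sigma^2) * T) / (sigma * sqrt(T)) = 0.78640898
d2 = d1 - sigma * sqrt(T) = 0.61140898
exp(-rT) = 0.98338950; exp(-qT) = 0.99850112
C = S_0 * exp(-qT) * N(d1) - K * exp(-rT) * N(d2)
N(d1) = 0.78418604; N(d2) = 0.72953557
C = 11.1300 * 0.99850112 * 0.78418604 - 10.0000 * 0.98338950 * 0.72953557 = 1.5407


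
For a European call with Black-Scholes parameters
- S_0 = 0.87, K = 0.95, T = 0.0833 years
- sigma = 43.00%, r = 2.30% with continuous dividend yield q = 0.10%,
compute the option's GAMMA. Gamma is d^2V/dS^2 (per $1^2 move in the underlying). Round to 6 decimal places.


Answer: Gamma = 3.025721

Derivation:
d1 = -0.6320034246; d2 = -0.7561089039
phi(d1) = 0.3267196885; exp(-qT) = 0.9999167035; exp(-rT) = 0.9980859342
Gamma = exp(-qT) * phi(d1) / (S * sigma * sqrt(T)) = 0.9999167035 * 0.3267196885 / (0.8700 * 0.4300 * 0.2886173938) = 3.025721


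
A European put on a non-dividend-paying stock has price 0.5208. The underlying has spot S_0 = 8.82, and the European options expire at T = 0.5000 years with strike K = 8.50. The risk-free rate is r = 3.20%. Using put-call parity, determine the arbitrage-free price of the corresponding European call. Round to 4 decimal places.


Answer: Call price = 0.9757

Derivation:
Put-call parity: C - P = S_0 * exp(-qT) - K * exp(-rT).
S_0 * exp(-qT) = 8.8200 * 1.00000000 = 8.82000000
K * exp(-rT) = 8.5000 * 0.98412732 = 8.36508222
C = P + S*exp(-qT) - K*exp(-rT)
C = 0.5208 + 8.82000000 - 8.36508222 = 0.9757


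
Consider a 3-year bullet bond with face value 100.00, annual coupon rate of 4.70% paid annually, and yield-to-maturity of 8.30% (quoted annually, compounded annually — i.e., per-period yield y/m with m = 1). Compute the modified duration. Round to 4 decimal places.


Coupon per period c = face * coupon_rate / m = 4.700000
Periods per year m = 1; per-period yield y/m = 0.083000
Number of cashflows N = 3
Cashflows (t years, CF_t, discount factor 1/(1+y/m)^(m*t), PV):
  t = 1.0000: CF_t = 4.700000, DF = 0.923361, PV = 4.339797
  t = 2.0000: CF_t = 4.700000, DF = 0.852596, PV = 4.007199
  t = 3.0000: CF_t = 104.700000, DF = 0.787254, PV = 82.425447
Price P = sum_t PV_t = 90.772443
First compute Macaulay numerator sum_t t * PV_t:
  t * PV_t at t = 1.0000: 4.339797
  t * PV_t at t = 2.0000: 8.014399
  t * PV_t at t = 3.0000: 247.276341
Macaulay duration D = 259.630537 / 90.772443 = 2.860235
Modified duration = D / (1 + y/m) = 2.860235 / (1 + 0.083000) = 2.641030

Answer: Modified duration = 2.6410


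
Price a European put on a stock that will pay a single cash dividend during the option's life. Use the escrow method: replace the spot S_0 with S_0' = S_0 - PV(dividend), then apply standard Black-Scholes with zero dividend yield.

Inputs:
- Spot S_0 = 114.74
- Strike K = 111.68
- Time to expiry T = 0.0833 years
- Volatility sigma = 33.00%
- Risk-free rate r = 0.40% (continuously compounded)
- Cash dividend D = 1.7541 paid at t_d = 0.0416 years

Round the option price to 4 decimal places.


PV(D) = D * exp(-r * t_d) = 1.7541 * 0.99983361 = 1.75380814
S_0' = S_0 - PV(D) = 114.7400 - 1.75380814 = 112.98619186
d1 = (ln(S_0'/K) + (r + sigma^2/2)*T) / (sigma*sqrt(T)) = 0.17320678
d2 = d1 - sigma*sqrt(T) = 0.07796304
exp(-rT) = 0.99966686
N(-d1) = 0.43124445; N(-d2) = 0.46892873
P = K * exp(-rT) * N(-d2) - S_0' * N(-d1) = 111.6800 * 0.99966686 * 0.46892873 - 112.98619186 * 0.43124445 = 3.6278

Answer: Price = 3.6278


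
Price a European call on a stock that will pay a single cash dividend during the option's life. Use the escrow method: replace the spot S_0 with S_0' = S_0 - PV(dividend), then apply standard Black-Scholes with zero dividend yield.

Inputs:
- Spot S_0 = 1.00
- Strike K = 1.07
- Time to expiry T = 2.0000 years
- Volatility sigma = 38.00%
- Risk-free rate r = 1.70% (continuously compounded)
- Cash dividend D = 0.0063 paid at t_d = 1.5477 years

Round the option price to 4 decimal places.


Answer: Price = 0.1952

Derivation:
PV(D) = D * exp(-r * t_d) = 0.0063 * 0.97403222 = 0.00613640
S_0' = S_0 - PV(D) = 1.0000 - 0.00613640 = 0.99386360
d1 = (ln(S_0'/K) + (r + sigma^2/2)*T) / (sigma*sqrt(T)) = 0.19461448
d2 = d1 - sigma*sqrt(T) = -0.34278668
exp(-rT) = 0.96657150
N(d1) = 0.57715261; N(d2) = 0.36587947
C = S_0' * N(d1) - K * exp(-rT) * N(d2) = 0.99386360 * 0.57715261 - 1.0700 * 0.96657150 * 0.36587947 = 0.1952


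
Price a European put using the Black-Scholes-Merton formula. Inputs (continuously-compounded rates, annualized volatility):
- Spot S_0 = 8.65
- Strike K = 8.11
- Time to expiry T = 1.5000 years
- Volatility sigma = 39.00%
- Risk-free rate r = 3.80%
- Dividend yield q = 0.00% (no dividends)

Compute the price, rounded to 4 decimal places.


Answer: Price = 1.0932

Derivation:
d1 = (ln(S/K) + (r - q + 0.5*sigma^2) * T) / (sigma * sqrt(T)) = 0.49311464
d2 = d1 - sigma * sqrt(T) = 0.01546414
exp(-rT) = 0.94459407; exp(-qT) = 1.00000000
P = K * exp(-rT) * N(-d2) - S_0 * exp(-qT) * N(-d1)
N(-d1) = 0.31096579; N(-d2) = 0.49383095
P = 8.1100 * 0.94459407 * 0.49383095 - 8.6500 * 1.00000000 * 0.31096579 = 1.0932


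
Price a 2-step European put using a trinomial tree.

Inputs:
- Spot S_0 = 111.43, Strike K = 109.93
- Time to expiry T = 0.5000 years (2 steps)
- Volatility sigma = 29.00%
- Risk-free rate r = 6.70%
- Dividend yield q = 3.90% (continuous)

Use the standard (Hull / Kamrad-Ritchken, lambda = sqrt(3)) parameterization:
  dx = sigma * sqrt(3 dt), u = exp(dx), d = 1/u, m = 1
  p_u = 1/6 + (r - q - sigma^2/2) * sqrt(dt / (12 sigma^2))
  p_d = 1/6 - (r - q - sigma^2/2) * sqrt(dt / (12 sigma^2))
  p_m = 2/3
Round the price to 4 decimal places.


Answer: Price = V(0,0) = 6.4450

Derivation:
dt = T/N = 0.250000; dx = sigma*sqrt(3*dt) = 0.251147
u = exp(dx) = 1.285500; d = 1/u = 0.777908
p_u = 0.159674, p_m = 0.666667, p_d = 0.173660
Discount per step: exp(-r*dt) = 0.983390
Stock lattice S(k, j) with j the centered position index:
  k=0: S(0,+0) = 111.4300
  k=1: S(1,-1) = 86.6823; S(1,+0) = 111.4300; S(1,+1) = 143.2432
  k=2: S(2,-2) = 67.4308; S(2,-1) = 86.6823; S(2,+0) = 111.4300; S(2,+1) = 143.2432; S(2,+2) = 184.1391
Terminal payoffs V(N, j) = max(K - S_T, 0):
  V(2,-2) = 42.499202; V(2,-1) = 23.247742; V(2,+0) = 0.000000; V(2,+1) = 0.000000; V(2,+2) = 0.000000
Backward induction: V(k, j) = exp(-r*dt) * [p_u * V(k+1, j+1) + p_m * V(k+1, j) + p_d * V(k+1, j-1)]
  V(1,-1) = exp(-r*dt) * [p_u*0.000000 + p_m*23.247742 + p_d*42.499202] = 22.498858
  V(1,+0) = exp(-r*dt) * [p_u*0.000000 + p_m*0.000000 + p_d*23.247742] = 3.970133
  V(1,+1) = exp(-r*dt) * [p_u*0.000000 + p_m*0.000000 + p_d*0.000000] = 0.000000
  V(0,+0) = exp(-r*dt) * [p_u*0.000000 + p_m*3.970133 + p_d*22.498858] = 6.445034


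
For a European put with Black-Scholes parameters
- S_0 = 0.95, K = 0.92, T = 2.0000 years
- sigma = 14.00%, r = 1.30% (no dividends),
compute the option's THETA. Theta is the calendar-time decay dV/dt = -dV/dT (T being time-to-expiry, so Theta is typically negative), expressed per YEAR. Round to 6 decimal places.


d1 = 0.3923852431; d2 = 0.1943953444
phi(d1) = 0.3693828560; exp(-qT) = 1.0000000000; exp(-rT) = 0.9743350896
Theta = -S*exp(-qT)*phi(d1)*sigma/(2*sqrt(T)) + r*K*exp(-rT)*N(-d2) - q*S*exp(-qT)*N(-d1)
N(-d1) = 0.3473867939; N(-d2) = 0.4229331675; sqrt(T) = 1.4142135624
Term 1 = -0.9500 * 1.0000000000 * 0.3693828560 * 0.1400 / (2 * 1.4142135624) = -0.0173693426
Term 2 = 0.0130 * 0.9200 * 0.9743350896 * 0.4229331675 = 0.0049284604
Term 3 = 0 (no dividend yield, q = 0)
Theta = -0.0173693426 + (0.0049284604) + (0.0000000000) = -0.012441

Answer: Theta = -0.012441


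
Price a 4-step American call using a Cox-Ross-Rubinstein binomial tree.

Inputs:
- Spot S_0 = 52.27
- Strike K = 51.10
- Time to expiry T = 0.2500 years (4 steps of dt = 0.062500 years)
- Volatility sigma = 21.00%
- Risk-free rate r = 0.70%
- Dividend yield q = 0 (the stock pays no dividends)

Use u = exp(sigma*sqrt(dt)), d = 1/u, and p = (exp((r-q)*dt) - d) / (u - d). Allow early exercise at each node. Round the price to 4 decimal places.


dt = T/N = 0.062500
u = exp(sigma*sqrt(dt)) = 1.053903; d = 1/u = 0.948854
p = (exp((r-q)*dt) - d) / (u - d) = 0.491044
Discount per step: exp(-r*dt) = 0.999563
Stock lattice S(k, i) with i counting down-moves:
  k=0: S(0,0) = 52.2700
  k=1: S(1,0) = 55.0875; S(1,1) = 49.5966
  k=2: S(2,0) = 58.0568; S(2,1) = 52.2700; S(2,2) = 47.0600
  k=3: S(3,0) = 61.1863; S(3,1) = 55.0875; S(3,2) = 49.5966; S(3,3) = 44.6530
  k=4: S(4,0) = 64.4844; S(4,1) = 58.0568; S(4,2) = 52.2700; S(4,3) = 47.0600; S(4,4) = 42.3692
Terminal payoffs V(N, i) = max(S_T - K, 0):
  V(4,0) = 13.384352; V(4,1) = 6.956844; V(4,2) = 1.170000; V(4,3) = 0.000000; V(4,4) = 0.000000
Backward induction: V(k, i) = exp(-r*dt) * [p * V(k+1, i) + (1-p) * V(k+1, i+1)]; then take max(V_cont, immediate exercise) for American.
  V(3,0) = exp(-r*dt) * [p*13.384352 + (1-p)*6.956844] = 10.108608; exercise = 10.086256; V(3,0) = max -> 10.108608
  V(3,1) = exp(-r*dt) * [p*6.956844 + (1-p)*1.170000] = 4.009838; exercise = 3.987487; V(3,1) = max -> 4.009838
  V(3,2) = exp(-r*dt) * [p*1.170000 + (1-p)*0.000000] = 0.574270; exercise = 0.000000; V(3,2) = max -> 0.574270
  V(3,3) = exp(-r*dt) * [p*0.000000 + (1-p)*0.000000] = 0.000000; exercise = 0.000000; V(3,3) = max -> 0.000000
  V(2,0) = exp(-r*dt) * [p*10.108608 + (1-p)*4.009838] = 7.001537; exercise = 6.956844; V(2,0) = max -> 7.001537
  V(2,1) = exp(-r*dt) * [p*4.009838 + (1-p)*0.574270] = 2.260295; exercise = 1.170000; V(2,1) = max -> 2.260295
  V(2,2) = exp(-r*dt) * [p*0.574270 + (1-p)*0.000000] = 0.281868; exercise = 0.000000; V(2,2) = max -> 0.281868
  V(1,0) = exp(-r*dt) * [p*7.001537 + (1-p)*2.260295] = 4.586445; exercise = 3.987487; V(1,0) = max -> 4.586445
  V(1,1) = exp(-r*dt) * [p*2.260295 + (1-p)*0.281868] = 1.252814; exercise = 0.000000; V(1,1) = max -> 1.252814
  V(0,0) = exp(-r*dt) * [p*4.586445 + (1-p)*1.252814] = 2.888508; exercise = 1.170000; V(0,0) = max -> 2.888508

Answer: Price = V(0,0) = 2.8885


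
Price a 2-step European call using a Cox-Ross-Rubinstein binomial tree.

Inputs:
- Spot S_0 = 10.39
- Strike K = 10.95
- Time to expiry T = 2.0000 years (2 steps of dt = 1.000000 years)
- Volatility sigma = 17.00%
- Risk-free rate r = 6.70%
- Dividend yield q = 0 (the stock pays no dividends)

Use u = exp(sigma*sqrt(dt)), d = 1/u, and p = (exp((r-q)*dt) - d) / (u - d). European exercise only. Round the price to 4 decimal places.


Answer: Price = V(0,0) = 1.3914

Derivation:
dt = T/N = 1.000000
u = exp(sigma*sqrt(dt)) = 1.185305; d = 1/u = 0.843665
p = (exp((r-q)*dt) - d) / (u - d) = 0.660434
Discount per step: exp(-r*dt) = 0.935195
Stock lattice S(k, i) with i counting down-moves:
  k=0: S(0,0) = 10.3900
  k=1: S(1,0) = 12.3153; S(1,1) = 8.7657
  k=2: S(2,0) = 14.5974; S(2,1) = 10.3900; S(2,2) = 7.3953
Terminal payoffs V(N, i) = max(S_T - K, 0):
  V(2,0) = 3.647405; V(2,1) = 0.000000; V(2,2) = 0.000000
Backward induction: V(k, i) = exp(-r*dt) * [p * V(k+1, i) + (1-p) * V(k+1, i+1)].
  V(1,0) = exp(-r*dt) * [p*3.647405 + (1-p)*0.000000] = 2.252764
  V(1,1) = exp(-r*dt) * [p*0.000000 + (1-p)*0.000000] = 0.000000
  V(0,0) = exp(-r*dt) * [p*2.252764 + (1-p)*0.000000] = 1.391385


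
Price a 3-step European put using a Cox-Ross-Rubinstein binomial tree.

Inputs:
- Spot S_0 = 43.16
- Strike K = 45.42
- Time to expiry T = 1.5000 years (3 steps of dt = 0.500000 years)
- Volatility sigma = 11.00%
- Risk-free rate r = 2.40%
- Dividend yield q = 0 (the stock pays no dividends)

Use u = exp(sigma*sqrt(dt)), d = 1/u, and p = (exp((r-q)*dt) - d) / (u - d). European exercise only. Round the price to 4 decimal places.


dt = T/N = 0.500000
u = exp(sigma*sqrt(dt)) = 1.080887; d = 1/u = 0.925166
p = (exp((r-q)*dt) - d) / (u - d) = 0.558090
Discount per step: exp(-r*dt) = 0.988072
Stock lattice S(k, i) with i counting down-moves:
  k=0: S(0,0) = 43.1600
  k=1: S(1,0) = 46.6511; S(1,1) = 39.9302
  k=2: S(2,0) = 50.4245; S(2,1) = 43.1600; S(2,2) = 36.9421
  k=3: S(3,0) = 54.5032; S(3,1) = 46.6511; S(3,2) = 39.9302; S(3,3) = 34.1775
Terminal payoffs V(N, i) = max(K - S_T, 0):
  V(3,0) = 0.000000; V(3,1) = 0.000000; V(3,2) = 5.489821; V(3,3) = 11.242453
Backward induction: V(k, i) = exp(-r*dt) * [p * V(k+1, i) + (1-p) * V(k+1, i+1)].
  V(2,0) = exp(-r*dt) * [p*0.000000 + (1-p)*0.000000] = 0.000000
  V(2,1) = exp(-r*dt) * [p*0.000000 + (1-p)*5.489821] = 2.397070
  V(2,2) = exp(-r*dt) * [p*5.489821 + (1-p)*11.242453] = 7.936161
  V(1,0) = exp(-r*dt) * [p*0.000000 + (1-p)*2.397070] = 1.046654
  V(1,1) = exp(-r*dt) * [p*2.397070 + (1-p)*7.936161] = 4.787060
  V(0,0) = exp(-r*dt) * [p*1.046654 + (1-p)*4.787060] = 2.667376

Answer: Price = V(0,0) = 2.6674


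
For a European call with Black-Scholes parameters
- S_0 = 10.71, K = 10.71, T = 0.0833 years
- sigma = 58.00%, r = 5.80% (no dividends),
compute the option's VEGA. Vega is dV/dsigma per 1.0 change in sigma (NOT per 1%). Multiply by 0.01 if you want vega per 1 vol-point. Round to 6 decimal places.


Answer: Vega = 1.225380

Derivation:
d1 = 0.1125607836; d2 = -0.0548373048
phi(d1) = 0.3964229833; exp(-qT) = 1.0000000000; exp(-rT) = 0.9951802524
Vega = S * exp(-qT) * phi(d1) * sqrt(T) = 10.7100 * 1.0000000000 * 0.3964229833 * 0.2886173938 = 1.225380


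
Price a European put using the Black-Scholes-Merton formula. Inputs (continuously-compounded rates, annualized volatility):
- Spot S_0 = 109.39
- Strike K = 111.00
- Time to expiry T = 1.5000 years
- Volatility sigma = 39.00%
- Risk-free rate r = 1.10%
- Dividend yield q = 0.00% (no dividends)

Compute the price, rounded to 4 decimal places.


Answer: Price = 20.5258

Derivation:
d1 = (ln(S/K) + (r - q + 0.5*sigma^2) * T) / (sigma * sqrt(T)) = 0.24278060
d2 = d1 - sigma * sqrt(T) = -0.23486990
exp(-rT) = 0.98363538; exp(-qT) = 1.00000000
P = K * exp(-rT) * N(-d2) - S_0 * exp(-qT) * N(-d1)
N(-d1) = 0.40408768; N(-d2) = 0.59284514
P = 111.0000 * 0.98363538 * 0.59284514 - 109.3900 * 1.00000000 * 0.40408768 = 20.5258


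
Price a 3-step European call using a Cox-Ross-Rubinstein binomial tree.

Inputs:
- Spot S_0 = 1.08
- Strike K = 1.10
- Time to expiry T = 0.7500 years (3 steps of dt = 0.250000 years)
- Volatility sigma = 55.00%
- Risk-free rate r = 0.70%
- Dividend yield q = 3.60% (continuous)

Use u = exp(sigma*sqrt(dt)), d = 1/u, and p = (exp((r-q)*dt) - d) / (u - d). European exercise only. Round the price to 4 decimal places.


dt = T/N = 0.250000
u = exp(sigma*sqrt(dt)) = 1.316531; d = 1/u = 0.759572
p = (exp((r-q)*dt) - d) / (u - d) = 0.418710
Discount per step: exp(-r*dt) = 0.998252
Stock lattice S(k, i) with i counting down-moves:
  k=0: S(0,0) = 1.0800
  k=1: S(1,0) = 1.4219; S(1,1) = 0.8203
  k=2: S(2,0) = 1.8719; S(2,1) = 1.0800; S(2,2) = 0.6231
  k=3: S(3,0) = 2.4644; S(3,1) = 1.4219; S(3,2) = 0.8203; S(3,3) = 0.4733
Terminal payoffs V(N, i) = max(S_T - K, 0):
  V(3,0) = 1.364431; V(3,1) = 0.321853; V(3,2) = 0.000000; V(3,3) = 0.000000
Backward induction: V(k, i) = exp(-r*dt) * [p * V(k+1, i) + (1-p) * V(k+1, i+1)].
  V(2,0) = exp(-r*dt) * [p*1.364431 + (1-p)*0.321853] = 0.757065
  V(2,1) = exp(-r*dt) * [p*0.321853 + (1-p)*0.000000] = 0.134527
  V(2,2) = exp(-r*dt) * [p*0.000000 + (1-p)*0.000000] = 0.000000
  V(1,0) = exp(-r*dt) * [p*0.757065 + (1-p)*0.134527] = 0.394499
  V(1,1) = exp(-r*dt) * [p*0.134527 + (1-p)*0.000000] = 0.056230
  V(0,0) = exp(-r*dt) * [p*0.394499 + (1-p)*0.056230] = 0.197520

Answer: Price = V(0,0) = 0.1975
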